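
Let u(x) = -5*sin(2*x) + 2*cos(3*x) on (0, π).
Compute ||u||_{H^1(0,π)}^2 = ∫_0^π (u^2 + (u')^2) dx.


||u||_{H^1(0,π)}^2 = 160 + 165*π/2

u'(x) = -6*sin(3*x) - 10*cos(2*x).
Expand u² and (u')² and integrate term by term on (0, π), using: for integers n ≥ 1, ∫_0^π sin²(nx) dx = ∫_0^π cos²(nx) dx = π/2; for n ≠ n', ∫_0^π sin(nx)sin(n'x) dx = ∫_0^π cos(nx)cos(n'x) dx = 0; and by product-to-sum, ∫_0^π sin(nx)cos(n'x) dx = ½∫_0^π [sin((n+n')x) + sin((n−n')x)] dx, which is 0 when n+n' is even and 2n/(n²−n'²) when n+n' is odd (it need not vanish on (0, π)).
  u² squared terms: (-5)²·∫sin(2x)² dx = 25·π/2 = 25*π/2;  (2)²·∫cos(3x)² dx = 4·π/2 = 2*π.
  u² cross terms: 2·(-5)·(2)·∫sin(2x)·cos(3x) dx = -20·(-4/5) = 16.
  So ∫_0^π u² dx = 25*π/2 + 2*π + 16 = 16 + 29*π/2.
  (u')² squared terms: (-10)²·∫cos(2x)² dx = 100·π/2 = 50*π;  (-6)²·∫sin(3x)² dx = 36·π/2 = 18*π.
  (u')² cross terms: 2·(-10)·(-6)·∫cos(2x)·sin(3x) dx = 120·(6/5) = 144.
  So ∫_0^π (u')² dx = 50*π + 18*π + 144 = 144 + 68*π.
||u||_{H^1}^2 = (16 + 29*π/2) + (144 + 68*π) = 160 + 165*π/2.


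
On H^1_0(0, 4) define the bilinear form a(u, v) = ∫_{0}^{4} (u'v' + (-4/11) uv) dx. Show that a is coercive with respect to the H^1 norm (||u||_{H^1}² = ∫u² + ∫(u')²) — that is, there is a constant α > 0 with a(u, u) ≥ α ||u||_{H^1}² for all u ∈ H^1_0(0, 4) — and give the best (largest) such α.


α = (-64/11 + π^2)/(π^2 + 16)

Coercivity of a(·,·) on H^1_0(0, 4) means a(u, u) ≥ α ||u||_{H^1}² for every u ∈ H^1_0.
The interval has length L = 4, and Poincaré/coercivity depend only on L. Here a(u, u) = ∫(u')² + (-4/11)·∫u².
Here c = -4/11 < 0 with |c| < (π/L)² = π^2/16, so coercivity still holds. The condition a(u,u) ≥ α||u||_{H^1}² reads (1−α)∫(u')² ≥ (α−c)∫u². Any admissible α is ≤ 1 (rapidly oscillating u have ∫u²/∫(u')² → 0), and α = 1 would force 0 ≥ (1−c)∫u², impossible since c < 1; so 1−α > 0. By the sharp Poincaré inequality on H^1_0 of an interval of length L, ∫(u')² ≥ (π/L)²∫u² with equality for the first sine mode sin(π(x−x₀)/L) (x₀ the left endpoint), so the inequality holds for all u iff (1−α)(π/L)² ≥ α − c, i.e. α ≤ ((π/L)² + c)/((π/L)² + 1) = (1 + c(L/π)²)/(1 + (L/π)²). (Direct route, valid since c ≤ 0: Poincaré gives c∫u² ≥ c(L/π)²∫(u')², so a(u,u) ≥ (1 + c(L/π)²)∫(u')², while ||u||_{H^1}² ≤ (1 + (L/π)²)∫(u')²; dividing yields the same α.) With (π/L)² = π^2/16 and c = -4/11, the largest admissible constant is α = ((π/L)² + c)/((π/L)² + 1).
Simplifying, α = (-64/11 + π^2)/(π^2 + 16).


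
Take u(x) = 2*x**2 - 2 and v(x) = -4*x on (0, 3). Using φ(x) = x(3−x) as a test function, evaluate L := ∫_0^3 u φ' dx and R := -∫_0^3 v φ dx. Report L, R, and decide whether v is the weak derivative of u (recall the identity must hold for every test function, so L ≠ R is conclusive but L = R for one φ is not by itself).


LHS = -27, RHS = 27. No, v is not the weak derivative of u.

u(x) = 2*x**2 - 2, classical derivative u'(x) = 4*x.
φ(x) = x(3−x), so φ'(x) = 3 - 2*x.
Note φ(0) = φ(3) = 0, so the boundary term u·φ vanishes.
LHS = ∫_0^3 u(x) φ'(x) dx = ∫_0^3 (-4*x^3 + 6*x^2 + 4*x - 6) dx. Term by term:
  ∫_0^3 -4*x^3 dx = -81;  ∫_0^3 6*x^2 dx = 54;  ∫_0^3 4*x dx = 18;
  ∫_0^3 -6 dx = -18.
Sum: -81 + 54 + 18 − 18 = -27.
So LHS = -27.
∫_0^3 v(x) φ(x) dx = ∫_0^3 (4*x^3 - 12*x^2) dx. Term by term:
  ∫_0^3 4*x^3 dx = 81;  ∫_0^3 -12*x^2 dx = -108.
Sum: 81 − 108 = -27.
So RHS = -∫_0^3 v(x) φ(x) dx = 27.
LHS − RHS = -54 ≠ 0, so the identity fails.
(For a valid weak derivative the identity must hold for EVERY test function, in particular this one. The failure shows v is NOT the weak derivative of u.)
Correct weak derivative would be u'(x) = 4*x.


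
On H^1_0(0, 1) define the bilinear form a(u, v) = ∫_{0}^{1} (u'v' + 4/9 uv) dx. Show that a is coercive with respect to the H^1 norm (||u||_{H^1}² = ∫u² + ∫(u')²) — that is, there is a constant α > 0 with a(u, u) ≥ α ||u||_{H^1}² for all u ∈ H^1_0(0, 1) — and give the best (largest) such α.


α = (4/9 + π^2)/(1 + π^2)

Coercivity of a(·,·) on H^1_0(0, 1) means a(u, u) ≥ α ||u||_{H^1}² for every u ∈ H^1_0.
The interval has length L = 1, and Poincaré/coercivity depend only on L. Here a(u, u) = ∫(u')² + (4/9)·∫u².
Here 0 < c = 4/9 < 1. The condition a(u,u) ≥ α||u||_{H^1}² reads (1−α)∫(u')² ≥ (α−c)∫u². Any admissible α is ≤ 1 (rapidly oscillating u have ∫u²/∫(u')² → 0), and α = 1 would force 0 ≥ (1−c)∫u², impossible since c < 1; so 1−α > 0. By the sharp Poincaré inequality on H^1_0 of an interval of length L, ∫(u')² ≥ (π/L)²∫u² with equality for the first sine mode sin(π(x−x₀)/L) (x₀ the left endpoint), so the inequality holds for all u iff (1−α)(π/L)² ≥ α − c, i.e. α ≤ ((π/L)² + c)/((π/L)² + 1) = (1 + c(L/π)²)/(1 + (L/π)²). With (π/L)² = π^2 and c = 4/9, the largest admissible constant is α = ((π/L)² + c)/((π/L)² + 1).
Simplifying, α = (4/9 + π^2)/(1 + π^2).


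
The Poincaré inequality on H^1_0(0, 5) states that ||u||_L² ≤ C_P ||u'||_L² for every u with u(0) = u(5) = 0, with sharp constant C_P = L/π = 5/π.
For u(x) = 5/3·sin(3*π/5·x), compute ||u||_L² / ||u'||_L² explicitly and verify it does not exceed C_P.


||u||_L² / ||u'||_L² = 5/(3*π) < C_P = 5/π.

u(x) = 5/3·sin(3*π/5·x), so u'(x) = π*cos(3*π*x/5).
Writing u(x) = A·sin(kπx/L) with A = 5/3 and k = 3, use ∫_0^L sin²(kπx/L) dx = L/2 and ∫_0^L cos²(kπx/L) dx = L/2.
u² = 25/9·sin²(3*π/5·x) and (u')² = π^2·cos²(3*π/5·x), and each of sin², cos² integrates to L/2 = 5/2 over (0, 5).
∫_0^5 u² dx = 125/18, so ||u||_L² = 5*sqrt(10)/6.
∫_0^5 (u')² dx = 5*π^2/2, so ||u'||_L² = sqrt(10)*π/2.
Ratio ||u||_L² / ||u'||_L² = 5/(3*π).
Sharp Poincaré constant on H^1_0(0, 5) is C_P = L/π = 5/π, achieved by sin(π/5·x).
This is the k = 3 harmonic; the ratio L/(kπ) is strictly less than C_P = L/π, consistent with the sharp inequality ||u||_L² ≤ C_P ||u'||_L².


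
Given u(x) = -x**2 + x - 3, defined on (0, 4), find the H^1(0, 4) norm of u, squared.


||u||_{H^1}^2 = 4072/15

The H^1 norm (squared) on an interval (0, L) is
  ||u||_{H^1}^2 = ∫_0^L u(x)^2 dx + ∫_0^L u'(x)^2 dx.
Compute u'(x) = 1 - 2*x.
Then u(x)^2 = x**4 - 2*x**3 + 7*x**2 - 6*x + 9 and u'(x)^2 = 4*x**2 - 4*x + 1.
Integrate each monomial from 0 to 4 using ∫_0^4 c·x^n dx = c·4^(n+1)/(n+1):
  ∫_0^4 u(x)^2 dx = ∫_0^4 (x^4 - 2*x^3 + 7*x^2 - 6*x + 9) dx. Term by term:
    ∫_0^4 x^4 dx = 1024/5;  ∫_0^4 -2*x^3 dx = -128;  ∫_0^4 7*x^2 dx = 448/3;
    ∫_0^4 -6*x dx = -48;  ∫_0^4 9 dx = 36.
  Sum: 1024/5 − 128 + 448/3 − 48 + 36 = 3212/15.
  ∫_0^4 u'(x)^2 dx = ∫_0^4 (4*x^2 - 4*x + 1) dx. Term by term:
    ∫_0^4 4*x^2 dx = 256/3;  ∫_0^4 -4*x dx = -32;  ∫_0^4 1 dx = 4.
  Sum: 256/3 − 32 + 4 = 172/3.
Adding: ||u||_{H^1}^2 = 3212/15 + 172/3 = 4072/15.


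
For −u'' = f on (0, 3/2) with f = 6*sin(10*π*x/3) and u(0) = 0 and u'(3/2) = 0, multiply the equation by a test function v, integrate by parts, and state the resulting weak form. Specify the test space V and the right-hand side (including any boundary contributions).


V = {v ∈ H^1(0, 3/2) : v(0) = 0} (test functions vanish at x = 0 where u is specified); weak form: ∫_0^3/2 u'v' dx = ∫_0^3/2 (6*sin(10*π*x/3)) v dx for all v ∈ V.

Multiply both sides by a test function v and integrate from 0 to 3/2:
  ∫_0^3/2 −u''(x) v(x) dx = ∫_0^3/2 f(x) v(x) dx.
Integrate the LHS by parts once:
  ∫_0^3/2 −u'' v dx = −[u'(x) v(x)]_0^3/2 + ∫_0^3/2 u'(x) v'(x) dx.
Thus ∫_0^3/2 u'(x) v'(x) dx = ∫_0^3/2 f(x) v(x) dx + [u'(x) v(x)]_0^3/2.
Choose V so that boundary terms are either known or forced to vanish.
Mixed BC: u(0) = 0 (Dirichlet) and u'(3/2) = 0 (Neumann). Define V = {v ∈ H^1(0, 3/2) : v(0) = 0}. Then [u' v]_0^3/2 = u'(3/2)·v(3/2) − u'(0)·0 = 0.
Weak formulation: find u (satisfying any essential BC) such that ∫_0^3/2 u'(x) v'(x) dx = ∫_0^3/2 f v dx for all v ∈ V (Dirichlet at 0 absorbed into V; the Neumann datum at x = 3/2 is zero, so no boundary term remains).
Substituting f(x) = 6*sin(10*π*x/3), the right-hand side is ∫_0^3/2 (6*sin(10*π*x/3)) v dx.


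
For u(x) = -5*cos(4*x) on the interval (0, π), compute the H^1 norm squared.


||u||_{H^1(0,π)}^2 = 425*π/2

u'(x) = 20*sin(4*x).
Expand u² and (u')² and integrate term by term on (0, π), using: for integers n ≥ 1, ∫_0^π sin²(nx) dx = ∫_0^π cos²(nx) dx = π/2; for n ≠ n', ∫_0^π sin(nx)sin(n'x) dx = ∫_0^π cos(nx)cos(n'x) dx = 0; and by product-to-sum, ∫_0^π sin(nx)cos(n'x) dx = ½∫_0^π [sin((n+n')x) + sin((n−n')x)] dx, which is 0 when n+n' is even and 2n/(n²−n'²) when n+n' is odd (it need not vanish on (0, π)).
  u² squared terms: (-5)²·∫cos(4x)² dx = 25·π/2 = 25*π/2.
  So ∫_0^π u² dx = 25*π/2.
  (u')² squared terms: (20)²·∫sin(4x)² dx = 400·π/2 = 200*π.
  So ∫_0^π (u')² dx = 200*π.
||u||_{H^1}^2 = (25*π/2) + (200*π) = 425*π/2.


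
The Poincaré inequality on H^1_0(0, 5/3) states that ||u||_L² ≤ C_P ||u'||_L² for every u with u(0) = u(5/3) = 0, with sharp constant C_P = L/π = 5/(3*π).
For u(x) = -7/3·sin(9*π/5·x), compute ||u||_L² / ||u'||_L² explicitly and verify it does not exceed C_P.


||u||_L² / ||u'||_L² = 5/(9*π) < C_P = 5/(3*π).

u(x) = -7/3·sin(9*π/5·x), so u'(x) = -21*π*cos(9*π*x/5)/5.
Writing u(x) = A·sin(kπx/L) with A = -7/3 and k = 3, use ∫_0^L sin²(kπx/L) dx = L/2 and ∫_0^L cos²(kπx/L) dx = L/2.
u² = 49/9·sin²(9*π/5·x) and (u')² = 441*π^2/25·cos²(9*π/5·x), and each of sin², cos² integrates to L/2 = 5/6 over (0, 5/3).
∫_0^5/3 u² dx = 245/54, so ||u||_L² = 7*sqrt(30)/18.
∫_0^5/3 (u')² dx = 147*π^2/10, so ||u'||_L² = 7*sqrt(30)*π/10.
Ratio ||u||_L² / ||u'||_L² = 5/(9*π).
Sharp Poincaré constant on H^1_0(0, 5/3) is C_P = L/π = 5/(3*π), achieved by sin(3*π/5·x).
This is the k = 3 harmonic; the ratio L/(kπ) is strictly less than C_P = L/π, consistent with the sharp inequality ||u||_L² ≤ C_P ||u'||_L².


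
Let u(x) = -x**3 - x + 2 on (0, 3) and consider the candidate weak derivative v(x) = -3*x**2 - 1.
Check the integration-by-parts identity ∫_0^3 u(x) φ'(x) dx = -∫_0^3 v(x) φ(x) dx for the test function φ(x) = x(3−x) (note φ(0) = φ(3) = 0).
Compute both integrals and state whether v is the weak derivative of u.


LHS = 819/20, RHS = 819/20. Yes, v = u' weakly.

u(x) = -x**3 - x + 2, classical derivative u'(x) = -3*x**2 - 1.
φ(x) = x(3−x), so φ'(x) = 3 - 2*x.
Note φ(0) = φ(3) = 0, so the boundary term u·φ vanishes.
LHS = ∫_0^3 u(x) φ'(x) dx = ∫_0^3 (2*x^4 - 3*x^3 + 2*x^2 - 7*x + 6) dx. Term by term:
  ∫_0^3 2*x^4 dx = 486/5;  ∫_0^3 -3*x^3 dx = -243/4;  ∫_0^3 2*x^2 dx = 18;
  ∫_0^3 -7*x dx = -63/2;  ∫_0^3 6 dx = 18.
Sum: 486/5 − 243/4 + 18 − 63/2 + 18 = 819/20.
So LHS = 819/20.
∫_0^3 v(x) φ(x) dx = ∫_0^3 (3*x^4 - 9*x^3 + x^2 - 3*x) dx. Term by term:
  ∫_0^3 3*x^4 dx = 729/5;  ∫_0^3 -9*x^3 dx = -729/4;  ∫_0^3 x^2 dx = 9;
  ∫_0^3 -3*x dx = -27/2.
Sum: 729/5 − 729/4 + 9 − 27/2 = -819/20.
So RHS = -∫_0^3 v(x) φ(x) dx = 819/20.
LHS = RHS, so the identity holds for this test φ.
Moreover u is smooth here and v(x) = u'(x) = -3*x**2 - 1 pointwise, so the identity holds for every test function. Hence v is the weak derivative of u.


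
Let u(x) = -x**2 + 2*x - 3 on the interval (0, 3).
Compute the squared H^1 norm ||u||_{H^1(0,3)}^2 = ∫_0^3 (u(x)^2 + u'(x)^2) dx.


||u||_{H^1}^2 = 213/5

The H^1 norm (squared) on an interval (0, L) is
  ||u||_{H^1}^2 = ∫_0^L u(x)^2 dx + ∫_0^L u'(x)^2 dx.
Compute u'(x) = 2 - 2*x.
Then u(x)^2 = x**4 - 4*x**3 + 10*x**2 - 12*x + 9 and u'(x)^2 = 4*x**2 - 8*x + 4.
Integrate each monomial from 0 to 3 using ∫_0^3 c·x^n dx = c·3^(n+1)/(n+1):
  ∫_0^3 u(x)^2 dx = ∫_0^3 (x^4 - 4*x^3 + 10*x^2 - 12*x + 9) dx. Term by term:
    ∫_0^3 x^4 dx = 243/5;  ∫_0^3 -4*x^3 dx = -81;  ∫_0^3 10*x^2 dx = 90;
    ∫_0^3 -12*x dx = -54;  ∫_0^3 9 dx = 27.
  Sum: 243/5 − 81 + 90 − 54 + 27 = 153/5.
  ∫_0^3 u'(x)^2 dx = ∫_0^3 (4*x^2 - 8*x + 4) dx. Term by term:
    ∫_0^3 4*x^2 dx = 36;  ∫_0^3 -8*x dx = -36;  ∫_0^3 4 dx = 12.
  Sum: 36 − 36 + 12 = 12.
Adding: ||u||_{H^1}^2 = 153/5 + 12 = 213/5.


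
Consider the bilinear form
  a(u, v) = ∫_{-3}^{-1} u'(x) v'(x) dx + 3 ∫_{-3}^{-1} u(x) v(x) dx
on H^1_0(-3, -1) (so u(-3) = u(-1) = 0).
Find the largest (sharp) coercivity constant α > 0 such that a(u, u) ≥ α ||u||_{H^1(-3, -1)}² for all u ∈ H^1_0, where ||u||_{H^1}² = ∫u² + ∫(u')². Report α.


α = 1

Coercivity of a(·,·) on H^1_0(-3, -1) means a(u, u) ≥ α ||u||_{H^1}² for every u ∈ H^1_0.
The interval has length L = 2, and Poincaré/coercivity depend only on L. Here a(u, u) = ∫(u')² + (3)·∫u².
Here c = 3 ≥ 1, so a(u,u) = ∫(u')² + c∫u² ≥ ∫(u')² + ∫u² = ||u||_{H^1}², i.e. α = 1 works. No larger α is possible: a(u,u) ≥ α||u||_{H^1}² means (1−α)∫(u')² ≥ (α−c)∫u², and for the modes u_n = sin(nπ(x−x₀)/L) (x₀ the left endpoint) one has ∫u_n²/∫(u_n')² = (L/(nπ))² → 0, so a(u_n,u_n)/||u_n||_{H^1}² → 1. Hence the optimal constant is α = 1.
Therefore α = 1.


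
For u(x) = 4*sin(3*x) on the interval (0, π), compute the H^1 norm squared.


||u||_{H^1(0,π)}^2 = 80*π

u'(x) = 12*cos(3*x).
Expand u² and (u')² and integrate term by term on (0, π), using: for integers n ≥ 1, ∫_0^π sin²(nx) dx = ∫_0^π cos²(nx) dx = π/2; for n ≠ n', ∫_0^π sin(nx)sin(n'x) dx = ∫_0^π cos(nx)cos(n'x) dx = 0; and by product-to-sum, ∫_0^π sin(nx)cos(n'x) dx = ½∫_0^π [sin((n+n')x) + sin((n−n')x)] dx, which is 0 when n+n' is even and 2n/(n²−n'²) when n+n' is odd (it need not vanish on (0, π)).
  u² squared terms: (4)²·∫sin(3x)² dx = 16·π/2 = 8*π.
  So ∫_0^π u² dx = 8*π.
  (u')² squared terms: (12)²·∫cos(3x)² dx = 144·π/2 = 72*π.
  So ∫_0^π (u')² dx = 72*π.
||u||_{H^1}^2 = (8*π) + (72*π) = 80*π.


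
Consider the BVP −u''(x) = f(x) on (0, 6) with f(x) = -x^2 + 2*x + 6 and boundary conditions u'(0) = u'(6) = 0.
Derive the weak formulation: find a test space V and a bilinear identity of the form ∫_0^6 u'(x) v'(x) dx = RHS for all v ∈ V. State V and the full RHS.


V = H^1(0, 6) (no boundary constraint on v; u is determined up to an additive constant); weak form: ∫_0^6 u'v' dx = ∫_0^6 (-x^2 + 2*x + 6) v dx for all v ∈ V.

Multiply both sides by a test function v and integrate from 0 to 6:
  ∫_0^6 −u''(x) v(x) dx = ∫_0^6 f(x) v(x) dx.
Integrate the LHS by parts once:
  ∫_0^6 −u'' v dx = −[u'(x) v(x)]_0^6 + ∫_0^6 u'(x) v'(x) dx.
Thus ∫_0^6 u'(x) v'(x) dx = ∫_0^6 f(x) v(x) dx + [u'(x) v(x)]_0^6.
Choose V so that boundary terms are either known or forced to vanish.
u has homogeneous Neumann: u'(0) = u'(6) = 0. So [u' v]_0^6 = 0·v(6) − 0·v(0) = 0 for any v; take V = H^1(0, 6).
Weak formulation: find u (satisfying any essential BC) such that ∫_0^6 u'(x) v'(x) dx = ∫_0^6 f v dx for all v ∈ V (homogeneous Neumann, so boundary terms vanish).
Substituting f(x) = -x^2 + 2*x + 6, the right-hand side is ∫_0^6 (-x^2 + 2*x + 6) v dx.
Compatibility check (pure Neumann): taking v ≡ 1 ∈ V gives 0 = ∫_0^6 f dx + (0) − (0), i.e. ∫_0^6 f dx must equal u'(0) − u'(6) = 0. Indeed ∫_0^6 (-x^2 + 2*x + 6) dx = 0, so the data are compatible. The solution is then unique only up to an additive constant (fix it e.g. by requiring ∫_0^6 u dx = 0).


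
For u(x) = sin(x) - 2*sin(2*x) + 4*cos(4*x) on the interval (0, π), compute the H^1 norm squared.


||u||_{H^1(0,π)}^2 = -272/15 + 147*π

u'(x) = -16*sin(4*x) + cos(x) - 4*cos(2*x).
Expand u² and (u')² and integrate term by term on (0, π), using: for integers n ≥ 1, ∫_0^π sin²(nx) dx = ∫_0^π cos²(nx) dx = π/2; for n ≠ n', ∫_0^π sin(nx)sin(n'x) dx = ∫_0^π cos(nx)cos(n'x) dx = 0; and by product-to-sum, ∫_0^π sin(nx)cos(n'x) dx = ½∫_0^π [sin((n+n')x) + sin((n−n')x)] dx, which is 0 when n+n' is even and 2n/(n²−n'²) when n+n' is odd (it need not vanish on (0, π)).
  u² squared terms: (-2)²·∫sin(2x)² dx = 4·π/2 = 2*π;  (4)²·∫cos(4x)² dx = 16·π/2 = 8*π;  (1)²·∫sin(x)² dx = 1·π/2 = π/2.
  u² cross terms: 2·(-2)·(4)·∫sin(2x)·cos(4x) dx = -16·(0) = 0;  2·(-2)·(1)·∫sin(2x)·sin(x) dx = -4·(0) = 0;  2·(4)·(1)·∫cos(4x)·sin(x) dx = 8·(-2/15) = -16/15.
  So ∫_0^π u² dx = 2*π + 8*π + π/2 + 0 + 0 − 16/15 = -16/15 + 21*π/2.
  (u')² squared terms: (-16)²·∫sin(4x)² dx = 256·π/2 = 128*π;  (-4)²·∫cos(2x)² dx = 16·π/2 = 8*π;  (1)²·∫cos(x)² dx = 1·π/2 = π/2.
  (u')² cross terms: 2·(-16)·(-4)·∫sin(4x)·cos(2x) dx = 128·(0) = 0;  2·(-16)·(1)·∫sin(4x)·cos(x) dx = -32·(8/15) = -256/15;  2·(-4)·(1)·∫cos(2x)·cos(x) dx = -8·(0) = 0.
  So ∫_0^π (u')² dx = 128*π + 8*π + π/2 + 0 − 256/15 + 0 = -256/15 + 273*π/2.
||u||_{H^1}^2 = (-16/15 + 21*π/2) + (-256/15 + 273*π/2) = -272/15 + 147*π.


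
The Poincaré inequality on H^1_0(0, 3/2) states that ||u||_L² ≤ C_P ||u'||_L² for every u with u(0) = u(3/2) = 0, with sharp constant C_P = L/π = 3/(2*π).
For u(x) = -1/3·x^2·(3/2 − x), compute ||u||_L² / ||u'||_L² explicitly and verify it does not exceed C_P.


||u||_L² / ||u'||_L² = 3*sqrt(14)/28 < C_P = 3/(2*π).

u(x) = -1/3·x^2·(3/2 − x), so u'(x) = x*(x - 1).
u(x) = -1/3·x^2·(3/2 − x) vanishes at x = 0 and x = 3/2, so u ∈ H^1_0(0, 3/2). Differentiate via the product rule and integrate the resulting polynomials term by term.
  ∫_0^3/2 u² dx = ∫_0^3/2 (x^6/9 - x^5/3 + x^4/4) dx. Term by term:
    ∫_0^3/2 x^6/9 dx = 243/896;  ∫_0^3/2 -x^5/3 dx = -81/128;  ∫_0^3/2 x^4/4 dx = 243/640.
  Sum: 243/896 − 81/128 + 243/640 = 81/4480.
  ∫_0^3/2 (u')² dx = ∫_0^3/2 (x^4 - 2*x^3 + x^2) dx. Term by term:
    ∫_0^3/2 x^4 dx = 243/160;  ∫_0^3/2 -2*x^3 dx = -81/32;  ∫_0^3/2 x^2 dx = 9/8.
  Sum: 243/160 − 81/32 + 9/8 = 9/80.
∫_0^3/2 u² dx = 81/4480, so ||u||_L² = 9*sqrt(70)/560.
∫_0^3/2 (u')² dx = 9/80, so ||u'||_L² = 3*sqrt(5)/20.
Ratio ||u||_L² / ||u'||_L² = 3*sqrt(14)/28.
Sharp Poincaré constant on H^1_0(0, 3/2) is C_P = L/π = 3/(2*π), achieved by sin(2*π/3·x).
A polynomial bump cannot attain the sharp Poincaré constant (only the first sine eigenfunction does), so the ratio is strictly less than C_P, consistent with ||u||_L² ≤ C_P ||u'||_L².


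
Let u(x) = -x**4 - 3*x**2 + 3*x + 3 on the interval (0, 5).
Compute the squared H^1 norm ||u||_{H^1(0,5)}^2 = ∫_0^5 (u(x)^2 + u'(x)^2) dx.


||u||_{H^1}^2 = 59626615/126

The H^1 norm (squared) on an interval (0, L) is
  ||u||_{H^1}^2 = ∫_0^L u(x)^2 dx + ∫_0^L u'(x)^2 dx.
Compute u'(x) = -4*x**3 - 6*x + 3.
Then u(x)^2 = x**8 + 6*x**6 - 6*x**5 + 3*x**4 - 18*x**3 - 9*x**2 + 18*x + 9 and u'(x)^2 = 16*x**6 + 48*x**4 - 24*x**3 + 36*x**2 - 36*x + 9.
Integrate each monomial from 0 to 5 using ∫_0^5 c·x^n dx = c·5^(n+1)/(n+1):
  ∫_0^5 u(x)^2 dx = ∫_0^5 (x^8 + 6*x^6 - 6*x^5 + 3*x^4 - 18*x^3 - 9*x^2 + 18*x + 9) dx. Term by term:
    ∫_0^5 x^8 dx = 1953125/9;  ∫_0^5 6*x^6 dx = 468750/7;  ∫_0^5 -6*x^5 dx = -15625;
    ∫_0^5 3*x^4 dx = 1875;  ∫_0^5 -18*x^3 dx = -5625/2;  ∫_0^5 -9*x^2 dx = -375;
    ∫_0^5 18*x dx = 225;  ∫_0^5 9 dx = 45.
  Sum: 1953125/9 + 468750/7 − 15625 + 1875 − 5625/2 − 375 + 225 + 45 = 33681145/126.
  ∫_0^5 u'(x)^2 dx = ∫_0^5 (16*x^6 + 48*x^4 - 24*x^3 + 36*x^2 - 36*x + 9) dx. Term by term:
    ∫_0^5 16*x^6 dx = 1250000/7;  ∫_0^5 48*x^4 dx = 30000;  ∫_0^5 -24*x^3 dx = -3750;
    ∫_0^5 36*x^2 dx = 1500;  ∫_0^5 -36*x dx = -450;  ∫_0^5 9 dx = 45.
  Sum: 1250000/7 + 30000 − 3750 + 1500 − 450 + 45 = 1441415/7.
Adding: ||u||_{H^1}^2 = 33681145/126 + 1441415/7 = 59626615/126.


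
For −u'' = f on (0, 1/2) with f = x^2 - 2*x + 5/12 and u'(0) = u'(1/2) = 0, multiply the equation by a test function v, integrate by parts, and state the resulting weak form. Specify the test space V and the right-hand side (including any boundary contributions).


V = H^1(0, 1/2) (no boundary constraint on v; u is determined up to an additive constant); weak form: ∫_0^1/2 u'v' dx = ∫_0^1/2 (x^2 - 2*x + 5/12) v dx for all v ∈ V.

Multiply both sides by a test function v and integrate from 0 to 1/2:
  ∫_0^1/2 −u''(x) v(x) dx = ∫_0^1/2 f(x) v(x) dx.
Integrate the LHS by parts once:
  ∫_0^1/2 −u'' v dx = −[u'(x) v(x)]_0^1/2 + ∫_0^1/2 u'(x) v'(x) dx.
Thus ∫_0^1/2 u'(x) v'(x) dx = ∫_0^1/2 f(x) v(x) dx + [u'(x) v(x)]_0^1/2.
Choose V so that boundary terms are either known or forced to vanish.
u has homogeneous Neumann: u'(0) = u'(1/2) = 0. So [u' v]_0^1/2 = 0·v(1/2) − 0·v(0) = 0 for any v; take V = H^1(0, 1/2).
Weak formulation: find u (satisfying any essential BC) such that ∫_0^1/2 u'(x) v'(x) dx = ∫_0^1/2 f v dx for all v ∈ V (homogeneous Neumann, so boundary terms vanish).
Substituting f(x) = x^2 - 2*x + 5/12, the right-hand side is ∫_0^1/2 (x^2 - 2*x + 5/12) v dx.
Compatibility check (pure Neumann): taking v ≡ 1 ∈ V gives 0 = ∫_0^1/2 f dx + (0) − (0), i.e. ∫_0^1/2 f dx must equal u'(0) − u'(1/2) = 0. Indeed ∫_0^1/2 (x^2 - 2*x + 5/12) dx = 0, so the data are compatible. The solution is then unique only up to an additive constant (fix it e.g. by requiring ∫_0^1/2 u dx = 0).


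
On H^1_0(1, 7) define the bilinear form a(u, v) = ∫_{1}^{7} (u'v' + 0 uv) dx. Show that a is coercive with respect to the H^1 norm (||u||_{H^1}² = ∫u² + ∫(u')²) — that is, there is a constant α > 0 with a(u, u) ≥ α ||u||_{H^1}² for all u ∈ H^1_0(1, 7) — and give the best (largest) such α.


α = π^2/(π^2 + 36)

Coercivity of a(·,·) on H^1_0(1, 7) means a(u, u) ≥ α ||u||_{H^1}² for every u ∈ H^1_0.
The interval has length L = 6, and Poincaré/coercivity depend only on L. Here a(u, u) = ∫(u')² + (0)·∫u².
Here c = 0, so a(u,u) = ∫(u')² alone. The condition a(u,u) ≥ α||u||_{H^1}² reads (1−α)∫(u')² ≥ (α−c)∫u². Any admissible α is ≤ 1 (rapidly oscillating u have ∫u²/∫(u')² → 0), and α = 1 would force 0 ≥ (1−c)∫u², impossible since c < 1; so 1−α > 0. By the sharp Poincaré inequality on H^1_0 of an interval of length L, ∫(u')² ≥ (π/L)²∫u² with equality for the first sine mode sin(π(x−x₀)/L) (x₀ the left endpoint), so the inequality holds for all u iff (1−α)(π/L)² ≥ α − c, i.e. α ≤ ((π/L)² + c)/((π/L)² + 1) = (1 + c(L/π)²)/(1 + (L/π)²). (Direct route, valid since c ≤ 0: Poincaré gives c∫u² ≥ c(L/π)²∫(u')², so a(u,u) ≥ (1 + c(L/π)²)∫(u')², while ||u||_{H^1}² ≤ (1 + (L/π)²)∫(u')²; dividing yields the same α.) With (π/L)² = π^2/36 and c = 0, the largest admissible constant is α = ((π/L)² + c)/((π/L)² + 1).
Simplifying, α = π^2/(π^2 + 36).


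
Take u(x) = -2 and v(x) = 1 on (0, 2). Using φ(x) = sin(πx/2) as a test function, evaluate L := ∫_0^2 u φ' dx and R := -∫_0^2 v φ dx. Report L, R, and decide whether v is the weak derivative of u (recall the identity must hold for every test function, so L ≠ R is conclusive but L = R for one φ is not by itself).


LHS = 0, RHS = -4/π. No, v is not the weak derivative of u.

u(x) = -2, classical derivative u'(x) = 0.
φ(x) = sin(πx/2), so φ'(x) = π*cos(π*x/2)/2.
Note φ(0) = φ(2) = 0, so the boundary term u·φ vanishes.
LHS = ∫_0^2 u(x) φ'(x) dx = ∫_0^2 (-π*cos(π*x/2)) dx. Term by term:
  ∫_0^2 -π*cos(π*x/2) dx = 0.
So LHS = 0.
∫_0^2 v(x) φ(x) dx = ∫_0^2 (sin(π*x/2)) dx. Term by term:
  ∫_0^2 sin(π*x/2) dx = 4/π.
So RHS = -∫_0^2 v(x) φ(x) dx = -4/π.
LHS − RHS = 4/π ≠ 0, so the identity fails.
(For a valid weak derivative the identity must hold for EVERY test function, in particular this one. The failure shows v is NOT the weak derivative of u.)
Correct weak derivative would be u'(x) = 0.


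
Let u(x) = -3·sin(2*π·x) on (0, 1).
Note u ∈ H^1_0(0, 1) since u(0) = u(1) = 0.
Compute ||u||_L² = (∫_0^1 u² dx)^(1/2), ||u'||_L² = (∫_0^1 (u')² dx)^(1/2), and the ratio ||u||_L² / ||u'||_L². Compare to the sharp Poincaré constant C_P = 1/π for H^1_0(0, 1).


||u||_L² / ||u'||_L² = 1/(2*π) < C_P = 1/π.

u(x) = -3·sin(2*π·x), so u'(x) = -6*π*cos(2*π*x).
Writing u(x) = A·sin(kπx/L) with A = -3 and k = 2, use ∫_0^L sin²(kπx/L) dx = L/2 and ∫_0^L cos²(kπx/L) dx = L/2.
u² = 9·sin²(2*π·x) and (u')² = 36*π^2·cos²(2*π·x), and each of sin², cos² integrates to L/2 = 1/2 over (0, 1).
∫_0^1 u² dx = 9/2, so ||u||_L² = 3*sqrt(2)/2.
∫_0^1 (u')² dx = 18*π^2, so ||u'||_L² = 3*sqrt(2)*π.
Ratio ||u||_L² / ||u'||_L² = 1/(2*π).
Sharp Poincaré constant on H^1_0(0, 1) is C_P = L/π = 1/π, achieved by sin(π·x).
This is the k = 2 harmonic; the ratio L/(kπ) is strictly less than C_P = L/π, consistent with the sharp inequality ||u||_L² ≤ C_P ||u'||_L².


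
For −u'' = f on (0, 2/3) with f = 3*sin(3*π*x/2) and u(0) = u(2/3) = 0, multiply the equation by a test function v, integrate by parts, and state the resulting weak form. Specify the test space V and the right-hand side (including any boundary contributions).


V = H^1_0(0, 2/3) (so v(0) = v(2/3) = 0); weak form: ∫_0^2/3 u'v' dx = ∫_0^2/3 (3*sin(3*π*x/2)) v dx for all v ∈ V.

Multiply both sides by a test function v and integrate from 0 to 2/3:
  ∫_0^2/3 −u''(x) v(x) dx = ∫_0^2/3 f(x) v(x) dx.
Integrate the LHS by parts once:
  ∫_0^2/3 −u'' v dx = −[u'(x) v(x)]_0^2/3 + ∫_0^2/3 u'(x) v'(x) dx.
Thus ∫_0^2/3 u'(x) v'(x) dx = ∫_0^2/3 f(x) v(x) dx + [u'(x) v(x)]_0^2/3.
Choose V so that boundary terms are either known or forced to vanish.
u is Dirichlet: u(0) = u(2/3) = 0. Let V = H^1_0(0, 2/3); then v(0) = v(2/3) = 0, and [u' v]_0^2/3 = 0.
Weak formulation: find u (satisfying any essential BC) such that ∫_0^2/3 u'(x) v'(x) dx = ∫_0^2/3 f v dx for all v ∈ V.
Substituting f(x) = 3*sin(3*π*x/2), the right-hand side is ∫_0^2/3 (3*sin(3*π*x/2)) v dx.


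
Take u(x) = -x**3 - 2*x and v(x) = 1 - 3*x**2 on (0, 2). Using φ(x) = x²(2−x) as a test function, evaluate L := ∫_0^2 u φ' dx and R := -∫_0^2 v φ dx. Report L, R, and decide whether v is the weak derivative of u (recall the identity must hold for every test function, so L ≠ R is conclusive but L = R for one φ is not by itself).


LHS = 136/15, RHS = 76/15. No, v is not the weak derivative of u.

u(x) = -x**3 - 2*x, classical derivative u'(x) = -3*x**2 - 2.
φ(x) = x²(2−x), so φ'(x) = x*(4 - 3*x).
Note φ(0) = φ(2) = 0, so the boundary term u·φ vanishes.
LHS = ∫_0^2 u(x) φ'(x) dx = ∫_0^2 (3*x^5 - 4*x^4 + 6*x^3 - 8*x^2) dx. Term by term:
  ∫_0^2 3*x^5 dx = 32;  ∫_0^2 -4*x^4 dx = -128/5;  ∫_0^2 6*x^3 dx = 24;
  ∫_0^2 -8*x^2 dx = -64/3.
Sum: 32 − 128/5 + 24 − 64/3 = 136/15.
So LHS = 136/15.
∫_0^2 v(x) φ(x) dx = ∫_0^2 (3*x^5 - 6*x^4 - x^3 + 2*x^2) dx. Term by term:
  ∫_0^2 3*x^5 dx = 32;  ∫_0^2 -6*x^4 dx = -192/5;  ∫_0^2 -x^3 dx = -4;
  ∫_0^2 2*x^2 dx = 16/3.
Sum: 32 − 192/5 − 4 + 16/3 = -76/15.
So RHS = -∫_0^2 v(x) φ(x) dx = 76/15.
LHS − RHS = 4 ≠ 0, so the identity fails.
(For a valid weak derivative the identity must hold for EVERY test function, in particular this one. The failure shows v is NOT the weak derivative of u.)
Correct weak derivative would be u'(x) = -3*x**2 - 2.


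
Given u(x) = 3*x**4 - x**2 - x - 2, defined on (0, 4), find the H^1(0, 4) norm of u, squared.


||u||_{H^1}^2 = 19874108/35

The H^1 norm (squared) on an interval (0, L) is
  ||u||_{H^1}^2 = ∫_0^L u(x)^2 dx + ∫_0^L u'(x)^2 dx.
Compute u'(x) = 12*x**3 - 2*x - 1.
Then u(x)^2 = 9*x**8 - 6*x**6 - 6*x**5 - 11*x**4 + 2*x**3 + 5*x**2 + 4*x + 4 and u'(x)^2 = 144*x**6 - 48*x**4 - 24*x**3 + 4*x**2 + 4*x + 1.
Integrate each monomial from 0 to 4 using ∫_0^4 c·x^n dx = c·4^(n+1)/(n+1):
  ∫_0^4 u(x)^2 dx = ∫_0^4 (9*x^8 - 6*x^6 - 6*x^5 - 11*x^4 + 2*x^3 + 5*x^2 + 4*x + 4) dx. Term by term:
    ∫_0^4 9*x^8 dx = 262144;  ∫_0^4 -6*x^6 dx = -98304/7;  ∫_0^4 -6*x^5 dx = -4096;
    ∫_0^4 -11*x^4 dx = -11264/5;  ∫_0^4 2*x^3 dx = 128;  ∫_0^4 5*x^2 dx = 320/3;
    ∫_0^4 4*x dx = 32;  ∫_0^4 4 dx = 16.
  Sum: 262144 − 98304/7 − 4096 − 11264/5 + 128 + 320/3 + 32 + 16 = 25413616/105.
  ∫_0^4 u'(x)^2 dx = ∫_0^4 (144*x^6 - 48*x^4 - 24*x^3 + 4*x^2 + 4*x + 1) dx. Term by term:
    ∫_0^4 144*x^6 dx = 2359296/7;  ∫_0^4 -48*x^4 dx = -49152/5;  ∫_0^4 -24*x^3 dx = -1536;
    ∫_0^4 4*x^2 dx = 256/3;  ∫_0^4 4*x dx = 32;  ∫_0^4 1 dx = 4.
  Sum: 2359296/7 − 49152/5 − 1536 + 256/3 + 32 + 4 = 34208708/105.
Adding: ||u||_{H^1}^2 = 25413616/105 + 34208708/105 = 19874108/35.


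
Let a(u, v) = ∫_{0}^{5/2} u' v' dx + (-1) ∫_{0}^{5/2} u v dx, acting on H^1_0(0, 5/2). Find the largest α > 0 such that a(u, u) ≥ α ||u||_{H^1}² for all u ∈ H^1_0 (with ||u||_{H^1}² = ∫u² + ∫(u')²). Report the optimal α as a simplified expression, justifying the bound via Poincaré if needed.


α = (-25 + 4*π^2)/(25 + 4*π^2)

Coercivity of a(·,·) on H^1_0(0, 5/2) means a(u, u) ≥ α ||u||_{H^1}² for every u ∈ H^1_0.
The interval has length L = 5/2, and Poincaré/coercivity depend only on L. Here a(u, u) = ∫(u')² + (-1)·∫u².
Here c = -1 < 0 with |c| < (π/L)² = 4*π^2/25, so coercivity still holds. The condition a(u,u) ≥ α||u||_{H^1}² reads (1−α)∫(u')² ≥ (α−c)∫u². Any admissible α is ≤ 1 (rapidly oscillating u have ∫u²/∫(u')² → 0), and α = 1 would force 0 ≥ (1−c)∫u², impossible since c < 1; so 1−α > 0. By the sharp Poincaré inequality on H^1_0 of an interval of length L, ∫(u')² ≥ (π/L)²∫u² with equality for the first sine mode sin(π(x−x₀)/L) (x₀ the left endpoint), so the inequality holds for all u iff (1−α)(π/L)² ≥ α − c, i.e. α ≤ ((π/L)² + c)/((π/L)² + 1) = (1 + c(L/π)²)/(1 + (L/π)²). (Direct route, valid since c ≤ 0: Poincaré gives c∫u² ≥ c(L/π)²∫(u')², so a(u,u) ≥ (1 + c(L/π)²)∫(u')², while ||u||_{H^1}² ≤ (1 + (L/π)²)∫(u')²; dividing yields the same α.) With (π/L)² = 4*π^2/25 and c = -1, the largest admissible constant is α = ((π/L)² + c)/((π/L)² + 1).
Simplifying, α = (-25 + 4*π^2)/(25 + 4*π^2).


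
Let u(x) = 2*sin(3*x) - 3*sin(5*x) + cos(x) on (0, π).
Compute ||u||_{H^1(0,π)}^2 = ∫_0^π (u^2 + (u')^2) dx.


||u||_{H^1(0,π)}^2 = 138*π

u'(x) = -sin(x) + 6*cos(3*x) - 15*cos(5*x).
Expand u² and (u')² and integrate term by term on (0, π), using: for integers n ≥ 1, ∫_0^π sin²(nx) dx = ∫_0^π cos²(nx) dx = π/2; for n ≠ n', ∫_0^π sin(nx)sin(n'x) dx = ∫_0^π cos(nx)cos(n'x) dx = 0; and by product-to-sum, ∫_0^π sin(nx)cos(n'x) dx = ½∫_0^π [sin((n+n')x) + sin((n−n')x)] dx, which is 0 when n+n' is even and 2n/(n²−n'²) when n+n' is odd (it need not vanish on (0, π)).
  u² squared terms: (-3)²·∫sin(5x)² dx = 9·π/2 = 9*π/2;  (2)²·∫sin(3x)² dx = 4·π/2 = 2*π;  (1)²·∫cos(x)² dx = 1·π/2 = π/2.
  u² cross terms: 2·(-3)·(2)·∫sin(5x)·sin(3x) dx = -12·(0) = 0;  2·(-3)·(1)·∫sin(5x)·cos(x) dx = -6·(0) = 0;  2·(2)·(1)·∫sin(3x)·cos(x) dx = 4·(0) = 0.
  So ∫_0^π u² dx = 9*π/2 + 2*π + π/2 + 0 + 0 + 0 = 7*π.
  (u')² squared terms: (-1)²·∫sin(x)² dx = 1·π/2 = π/2;  (-15)²·∫cos(5x)² dx = 225·π/2 = 225*π/2;  (6)²·∫cos(3x)² dx = 36·π/2 = 18*π.
  (u')² cross terms: 2·(-1)·(-15)·∫sin(x)·cos(5x) dx = 30·(0) = 0;  2·(-1)·(6)·∫sin(x)·cos(3x) dx = -12·(0) = 0;  2·(-15)·(6)·∫cos(5x)·cos(3x) dx = -180·(0) = 0.
  So ∫_0^π (u')² dx = π/2 + 225*π/2 + 18*π + 0 + 0 + 0 = 131*π.
||u||_{H^1}^2 = (7*π) + (131*π) = 138*π.


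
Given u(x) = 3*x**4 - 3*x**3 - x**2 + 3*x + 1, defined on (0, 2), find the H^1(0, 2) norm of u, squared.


||u||_{H^1}^2 = 14912/15

The H^1 norm (squared) on an interval (0, L) is
  ||u||_{H^1}^2 = ∫_0^L u(x)^2 dx + ∫_0^L u'(x)^2 dx.
Compute u'(x) = 12*x**3 - 9*x**2 - 2*x + 3.
Then u(x)^2 = 9*x**8 - 18*x**7 + 3*x**6 + 24*x**5 - 11*x**4 - 12*x**3 + 7*x**2 + 6*x + 1 and u'(x)^2 = 144*x**6 - 216*x**5 + 33*x**4 + 108*x**3 - 50*x**2 - 12*x + 9.
Integrate each monomial from 0 to 2 using ∫_0^2 c·x^n dx = c·2^(n+1)/(n+1):
  ∫_0^2 u(x)^2 dx = ∫_0^2 (9*x^8 - 18*x^7 + 3*x^6 + 24*x^5 - 11*x^4 - 12*x^3 + 7*x^2 + 6*x + 1) dx. Term by term:
    ∫_0^2 9*x^8 dx = 512;  ∫_0^2 -18*x^7 dx = -576;  ∫_0^2 3*x^6 dx = 384/7;
    ∫_0^2 24*x^5 dx = 256;  ∫_0^2 -11*x^4 dx = -352/5;  ∫_0^2 -12*x^3 dx = -48;
    ∫_0^2 7*x^2 dx = 56/3;  ∫_0^2 6*x dx = 12;  ∫_0^2 1 dx = 2.
  Sum: 512 − 576 + 384/7 + 256 − 352/5 − 48 + 56/3 + 12 + 2 = 16918/105.
  ∫_0^2 u'(x)^2 dx = ∫_0^2 (144*x^6 - 216*x^5 + 33*x^4 + 108*x^3 - 50*x^2 - 12*x + 9) dx. Term by term:
    ∫_0^2 144*x^6 dx = 18432/7;  ∫_0^2 -216*x^5 dx = -2304;  ∫_0^2 33*x^4 dx = 1056/5;
    ∫_0^2 108*x^3 dx = 432;  ∫_0^2 -50*x^2 dx = -400/3;  ∫_0^2 -12*x dx = -24;
    ∫_0^2 9 dx = 18.
  Sum: 18432/7 − 2304 + 1056/5 + 432 − 400/3 − 24 + 18 = 87466/105.
Adding: ||u||_{H^1}^2 = 16918/105 + 87466/105 = 14912/15.


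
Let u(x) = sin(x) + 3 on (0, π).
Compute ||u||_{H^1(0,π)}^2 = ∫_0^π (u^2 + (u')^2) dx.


||u||_{H^1(0,π)}^2 = 12 + 10*π

u'(x) = cos(x).
Expand u² and (u')² and integrate term by term on (0, π), using: for integers n ≥ 1, ∫_0^π sin²(nx) dx = ∫_0^π cos²(nx) dx = π/2; for n ≠ n', ∫_0^π sin(nx)sin(n'x) dx = ∫_0^π cos(nx)cos(n'x) dx = 0; and by product-to-sum, ∫_0^π sin(nx)cos(n'x) dx = ½∫_0^π [sin((n+n')x) + sin((n−n')x)] dx, which is 0 when n+n' is even and 2n/(n²−n'²) when n+n' is odd (it need not vanish on (0, π)). For the constant mode: ∫_0^π 1 dx = π, ∫_0^π cos(nx) dx = 0, ∫_0^π sin(nx) dx = (1−(−1)^n)/n.
  u² squared terms: (3)²·∫1 dx = 9·π = 9*π;  (1)²·∫sin(x)² dx = 1·π/2 = π/2.
  u² cross terms: 2·(3)·(1)·∫1·sin(x) dx = 6·(2) = 12.
  So ∫_0^π u² dx = 9*π + π/2 + 12 = 12 + 19*π/2.
  (u')² squared terms: (1)²·∫cos(x)² dx = 1·π/2 = π/2.
  So ∫_0^π (u')² dx = π/2.
||u||_{H^1}^2 = (12 + 19*π/2) + (π/2) = 12 + 10*π.


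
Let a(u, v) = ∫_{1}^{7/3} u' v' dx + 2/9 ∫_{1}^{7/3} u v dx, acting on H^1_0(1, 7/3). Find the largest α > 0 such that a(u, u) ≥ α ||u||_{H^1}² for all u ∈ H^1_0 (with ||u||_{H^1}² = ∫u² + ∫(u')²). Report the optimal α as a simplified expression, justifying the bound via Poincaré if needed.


α = (32 + 81*π^2)/(9*(16 + 9*π^2))

Coercivity of a(·,·) on H^1_0(1, 7/3) means a(u, u) ≥ α ||u||_{H^1}² for every u ∈ H^1_0.
The interval has length L = 4/3, and Poincaré/coercivity depend only on L. Here a(u, u) = ∫(u')² + (2/9)·∫u².
Here 0 < c = 2/9 < 1. The condition a(u,u) ≥ α||u||_{H^1}² reads (1−α)∫(u')² ≥ (α−c)∫u². Any admissible α is ≤ 1 (rapidly oscillating u have ∫u²/∫(u')² → 0), and α = 1 would force 0 ≥ (1−c)∫u², impossible since c < 1; so 1−α > 0. By the sharp Poincaré inequality on H^1_0 of an interval of length L, ∫(u')² ≥ (π/L)²∫u² with equality for the first sine mode sin(π(x−x₀)/L) (x₀ the left endpoint), so the inequality holds for all u iff (1−α)(π/L)² ≥ α − c, i.e. α ≤ ((π/L)² + c)/((π/L)² + 1) = (1 + c(L/π)²)/(1 + (L/π)²). With (π/L)² = 9*π^2/16 and c = 2/9, the largest admissible constant is α = ((π/L)² + c)/((π/L)² + 1).
Simplifying, α = (32 + 81*π^2)/(9*(16 + 9*π^2)).


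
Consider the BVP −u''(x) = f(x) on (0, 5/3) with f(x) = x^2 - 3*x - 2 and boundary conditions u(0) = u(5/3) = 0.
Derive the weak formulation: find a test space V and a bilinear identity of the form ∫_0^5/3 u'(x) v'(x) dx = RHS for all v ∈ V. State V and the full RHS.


V = H^1_0(0, 5/3) (so v(0) = v(5/3) = 0); weak form: ∫_0^5/3 u'v' dx = ∫_0^5/3 (x^2 - 3*x - 2) v dx for all v ∈ V.

Multiply both sides by a test function v and integrate from 0 to 5/3:
  ∫_0^5/3 −u''(x) v(x) dx = ∫_0^5/3 f(x) v(x) dx.
Integrate the LHS by parts once:
  ∫_0^5/3 −u'' v dx = −[u'(x) v(x)]_0^5/3 + ∫_0^5/3 u'(x) v'(x) dx.
Thus ∫_0^5/3 u'(x) v'(x) dx = ∫_0^5/3 f(x) v(x) dx + [u'(x) v(x)]_0^5/3.
Choose V so that boundary terms are either known or forced to vanish.
u is Dirichlet: u(0) = u(5/3) = 0. Let V = H^1_0(0, 5/3); then v(0) = v(5/3) = 0, and [u' v]_0^5/3 = 0.
Weak formulation: find u (satisfying any essential BC) such that ∫_0^5/3 u'(x) v'(x) dx = ∫_0^5/3 f v dx for all v ∈ V.
Substituting f(x) = x^2 - 3*x - 2, the right-hand side is ∫_0^5/3 (x^2 - 3*x - 2) v dx.


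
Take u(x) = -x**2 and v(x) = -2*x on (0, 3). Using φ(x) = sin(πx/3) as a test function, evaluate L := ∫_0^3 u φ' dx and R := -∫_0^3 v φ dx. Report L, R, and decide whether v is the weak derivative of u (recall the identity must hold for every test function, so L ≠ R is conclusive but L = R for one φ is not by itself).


LHS = 18/π, RHS = 18/π. Yes, v = u' weakly.

u(x) = -x**2, classical derivative u'(x) = -2*x.
φ(x) = sin(πx/3), so φ'(x) = π*cos(π*x/3)/3.
Note φ(0) = φ(3) = 0, so the boundary term u·φ vanishes.
LHS = ∫_0^3 u(x) φ'(x) dx = ∫_0^3 (-π*x^2*cos(π*x/3)/3) dx. Term by term:
  ∫_0^3 -π*x^2*cos(π*x/3)/3 dx = 18/π.
So LHS = 18/π.
∫_0^3 v(x) φ(x) dx = ∫_0^3 (-2*x*sin(π*x/3)) dx. Term by term:
  ∫_0^3 -2*x*sin(π*x/3) dx = -18/π.
So RHS = -∫_0^3 v(x) φ(x) dx = 18/π.
LHS = RHS, so the identity holds for this test φ.
Moreover u is smooth here and v(x) = u'(x) = -2*x pointwise, so the identity holds for every test function. Hence v is the weak derivative of u.


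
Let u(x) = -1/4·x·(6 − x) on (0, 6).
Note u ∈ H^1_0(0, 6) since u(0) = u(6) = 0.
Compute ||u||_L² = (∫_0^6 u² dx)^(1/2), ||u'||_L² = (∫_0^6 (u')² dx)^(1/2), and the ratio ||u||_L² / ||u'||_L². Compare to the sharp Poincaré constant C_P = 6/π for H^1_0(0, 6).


||u||_L² / ||u'||_L² = 3*sqrt(10)/5 < C_P = 6/π.

u(x) = -1/4·x·(6 − x), so u'(x) = x/2 - 3/2.
u(x) = -1/4·x·(6 − x) vanishes at x = 0 and x = 6, so u ∈ H^1_0(0, 6). Differentiate via the product rule and integrate the resulting polynomials term by term.
  ∫_0^6 u² dx = ∫_0^6 (x^4/16 - 3*x^3/4 + 9*x^2/4) dx. Term by term:
    ∫_0^6 x^4/16 dx = 486/5;  ∫_0^6 -3*x^3/4 dx = -243;  ∫_0^6 9*x^2/4 dx = 162.
  Sum: 486/5 − 243 + 162 = 81/5.
  ∫_0^6 (u')² dx = ∫_0^6 (x^2/4 - 3*x/2 + 9/4) dx. Term by term:
    ∫_0^6 x^2/4 dx = 18;  ∫_0^6 -3*x/2 dx = -27;  ∫_0^6 9/4 dx = 27/2.
  Sum: 18 − 27 + 27/2 = 9/2.
∫_0^6 u² dx = 81/5, so ||u||_L² = 9*sqrt(5)/5.
∫_0^6 (u')² dx = 9/2, so ||u'||_L² = 3*sqrt(2)/2.
Ratio ||u||_L² / ||u'||_L² = 3*sqrt(10)/5.
Sharp Poincaré constant on H^1_0(0, 6) is C_P = L/π = 6/π, achieved by sin(π/6·x).
A polynomial bump cannot attain the sharp Poincaré constant (only the first sine eigenfunction does), so the ratio is strictly less than C_P, consistent with ||u||_L² ≤ C_P ||u'||_L².


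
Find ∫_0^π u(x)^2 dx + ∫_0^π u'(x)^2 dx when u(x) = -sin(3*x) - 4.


||u||_{H^1(0,π)}^2 = 16/3 + 21*π

u'(x) = -3*cos(3*x).
Expand u² and (u')² and integrate term by term on (0, π), using: for integers n ≥ 1, ∫_0^π sin²(nx) dx = ∫_0^π cos²(nx) dx = π/2; for n ≠ n', ∫_0^π sin(nx)sin(n'x) dx = ∫_0^π cos(nx)cos(n'x) dx = 0; and by product-to-sum, ∫_0^π sin(nx)cos(n'x) dx = ½∫_0^π [sin((n+n')x) + sin((n−n')x)] dx, which is 0 when n+n' is even and 2n/(n²−n'²) when n+n' is odd (it need not vanish on (0, π)). For the constant mode: ∫_0^π 1 dx = π, ∫_0^π cos(nx) dx = 0, ∫_0^π sin(nx) dx = (1−(−1)^n)/n.
  u² squared terms: (-4)²·∫1 dx = 16·π = 16*π;  (-1)²·∫sin(3x)² dx = 1·π/2 = π/2.
  u² cross terms: 2·(-4)·(-1)·∫1·sin(3x) dx = 8·(2/3) = 16/3.
  So ∫_0^π u² dx = 16*π + π/2 + 16/3 = 16/3 + 33*π/2.
  (u')² squared terms: (-3)²·∫cos(3x)² dx = 9·π/2 = 9*π/2.
  So ∫_0^π (u')² dx = 9*π/2.
||u||_{H^1}^2 = (16/3 + 33*π/2) + (9*π/2) = 16/3 + 21*π.


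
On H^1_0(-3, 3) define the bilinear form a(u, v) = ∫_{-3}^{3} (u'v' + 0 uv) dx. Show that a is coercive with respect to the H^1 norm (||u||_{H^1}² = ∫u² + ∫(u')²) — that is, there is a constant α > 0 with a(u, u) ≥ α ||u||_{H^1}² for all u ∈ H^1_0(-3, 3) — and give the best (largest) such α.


α = π^2/(π^2 + 36)

Coercivity of a(·,·) on H^1_0(-3, 3) means a(u, u) ≥ α ||u||_{H^1}² for every u ∈ H^1_0.
The interval has length L = 6, and Poincaré/coercivity depend only on L. Here a(u, u) = ∫(u')² + (0)·∫u².
Here c = 0, so a(u,u) = ∫(u')² alone. The condition a(u,u) ≥ α||u||_{H^1}² reads (1−α)∫(u')² ≥ (α−c)∫u². Any admissible α is ≤ 1 (rapidly oscillating u have ∫u²/∫(u')² → 0), and α = 1 would force 0 ≥ (1−c)∫u², impossible since c < 1; so 1−α > 0. By the sharp Poincaré inequality on H^1_0 of an interval of length L, ∫(u')² ≥ (π/L)²∫u² with equality for the first sine mode sin(π(x−x₀)/L) (x₀ the left endpoint), so the inequality holds for all u iff (1−α)(π/L)² ≥ α − c, i.e. α ≤ ((π/L)² + c)/((π/L)² + 1) = (1 + c(L/π)²)/(1 + (L/π)²). (Direct route, valid since c ≤ 0: Poincaré gives c∫u² ≥ c(L/π)²∫(u')², so a(u,u) ≥ (1 + c(L/π)²)∫(u')², while ||u||_{H^1}² ≤ (1 + (L/π)²)∫(u')²; dividing yields the same α.) With (π/L)² = π^2/36 and c = 0, the largest admissible constant is α = ((π/L)² + c)/((π/L)² + 1).
Simplifying, α = π^2/(π^2 + 36).
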